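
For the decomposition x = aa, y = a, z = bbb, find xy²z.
aaaabbb

Given x = 'aa', y = 'a', z = 'bbb' and i = 2:

xy^2z = x + y·y·...·y (2 times) + z
       = 'aa' + 'a'^2 + 'bbb'
       = 'aa' + 'aa' + 'bbb'
       = 'aaaabbb'

The pumped string is 'aaaabbb' with length 7.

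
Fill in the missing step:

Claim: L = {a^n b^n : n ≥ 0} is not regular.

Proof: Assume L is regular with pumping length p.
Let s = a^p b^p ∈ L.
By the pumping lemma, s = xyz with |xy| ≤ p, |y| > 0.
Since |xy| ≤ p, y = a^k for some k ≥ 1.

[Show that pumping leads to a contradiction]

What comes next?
Consider xy²z = a^(p+k) b^p.

Since k ≥ 1, we have p + k > p.
So xy²z has more a's than b's: (p+k) a's vs p b's.
This means xy²z ∉ L because a^n b^n requires equal counts.

This contradicts the pumping lemma which states xy²z ∈ L.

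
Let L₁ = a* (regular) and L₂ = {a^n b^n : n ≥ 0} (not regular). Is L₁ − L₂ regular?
Yes — L₁ − L₂ is regular.

The only string of a* that lies in {a^n b^n} is ε, so L₁ − L₂ = a* − {ε} = a⁺ = aa*, which is regular.

Note that the bare facts "L₁ regular, L₂ non-regular" do not settle the question by themselves: the closure of regular languages under ∪, ∩, complement and difference applies only when BOTH operands are regular. With a non-regular operand the result can come out regular or non-regular depending on the specific languages, so one has to work out L₁ − L₂ for this particular pair, as above.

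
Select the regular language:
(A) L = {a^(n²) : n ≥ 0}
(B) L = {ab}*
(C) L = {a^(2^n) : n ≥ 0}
(B) {ab}*

(B) L = {ab}* is regular.

This can be recognized by a finite automaton (DFA/NFA).
Regular expressions like {ab}* define regular languages.

The other choices are not regular:
- {a^(2^n) : n ≥ 0}: After pumping, length is no longer a power of 2
- {a^(n²) : n ≥ 0}: After pumping, length is no longer a perfect square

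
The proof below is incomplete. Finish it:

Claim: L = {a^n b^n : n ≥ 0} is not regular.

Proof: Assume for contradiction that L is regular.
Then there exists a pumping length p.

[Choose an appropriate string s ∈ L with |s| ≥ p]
s = a^p b^p

This string is in L (has equal a's and b's) and has length 2p ≥ p.
Any decomposition xyz with |xy| ≤ p means y consists only of a's,
so pumping will unbalance the counts.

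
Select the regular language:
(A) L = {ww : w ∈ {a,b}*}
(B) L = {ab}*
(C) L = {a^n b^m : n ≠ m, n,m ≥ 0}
(B) {ab}*

(B) L = {ab}* is regular.

This can be recognized by a finite automaton (DFA/NFA).
Regular expressions like {ab}* define regular languages.

The other choices are not regular:
- {ww : w ∈ {a,b}*}: After pumping, the two halves no longer match
- {a^n b^m : n ≠ m, n,m ≥ 0}: After pumping a's, we can make n = m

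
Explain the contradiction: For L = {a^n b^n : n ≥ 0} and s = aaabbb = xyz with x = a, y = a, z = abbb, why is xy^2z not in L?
xy²z = aaaabbb ∉ L

Pumping with i = 2 replaces y = a by y² = aa:
- Original: s = xyz = aaabbb; aaabbb = a^3 b^3 has equal counts (3 = 3), so it is in L
- Pumped: xy²z = a · aa · abbb = aaaabbb
- aaaabbb has 4 a's and 3 b's; 4 ≠ 3, so it is not in L

The pumping lemma would require xy²z ∈ L, so this decomposition yields a contradiction.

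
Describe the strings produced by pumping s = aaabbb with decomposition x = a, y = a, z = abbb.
{xy^i z : i ≥ 0} = {a^(2+i) b^3 : i ≥ 0} = {aabbb, aaabbb, aaaabbb, ...}

With x = a, y = a, z = abbb: Starting with aaabbb and pumping the second 'a', we get strings with 2+i a's followed by 3 b's for i = 0, 1, 2, ...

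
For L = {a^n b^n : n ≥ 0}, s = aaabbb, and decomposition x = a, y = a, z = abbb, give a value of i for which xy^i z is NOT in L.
i = 3

xy³z = a · aaa · abbb = aaaaabbb; aaaaabbb has 5 a's and 3 b's; 5 ≠ 3, so it is not in L.
(Other choices also work, e.g. i = 0, 2; only i = 1 is guaranteed to stay in L since xy¹z = s.)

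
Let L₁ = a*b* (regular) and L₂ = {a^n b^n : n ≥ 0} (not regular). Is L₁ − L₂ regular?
No — L₁ − L₂ is not regular.

a*b* − {a^n b^n} = {a^n b^m : n ≠ m}. If this were regular, then its complement intersected with a*b*, namely {a^n b^n : n ≥ 0}, would be regular too (closure under complement and intersection) — contradiction. So L₁ − L₂ is not regular.

Note that the bare facts "L₁ regular, L₂ non-regular" do not settle the question by themselves: the closure of regular languages under ∪, ∩, complement and difference applies only when BOTH operands are regular. With a non-regular operand the result can come out regular or non-regular depending on the specific languages, so one has to work out L₁ − L₂ for this particular pair, as above.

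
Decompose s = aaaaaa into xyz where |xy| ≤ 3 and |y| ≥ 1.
x = '', y = 'aa', z = 'aaaa'

For s = aaaaaa and p = 3, one valid decomposition is:
- x = '' (length 0)
- y = 'aa' (length 2)
- z = 'aaaa' (length 4)

Verification:
- xyz = '' + 'aa' + 'aaaa' = aaaaaa ✓
- |xy| = 2 ≤ 3 ✓
- |y| = 2 > 0 ✓

All pumping lemma constraints are satisfied.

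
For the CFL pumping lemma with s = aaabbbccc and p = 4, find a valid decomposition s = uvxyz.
u='aa', v='a', x='bb', y='b', z='ccc'

For s = aaabbbccc with pumping length p = 4:

One valid decomposition:
- u = 'aa'
- v = 'a'
- x = 'bb'
- y = 'b'
- z = 'ccc'

Verification:
- uvxyz = 'aa' + 'a' + 'bb' + 'b' + 'ccc' = aaabbbccc ✓
- |vxy| = |'abbb'| = 4 ≤ 4 ✓
- |vy| = |'ab'| = 2 > 0 ✓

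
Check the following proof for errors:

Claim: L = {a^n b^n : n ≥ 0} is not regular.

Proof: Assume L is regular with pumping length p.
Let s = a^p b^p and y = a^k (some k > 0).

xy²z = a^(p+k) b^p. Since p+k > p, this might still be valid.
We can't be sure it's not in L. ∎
The proof is INCORRECT.

Error: The conclusion is wrong.
xy²z = a^(p+k) b^p is definitely NOT in L because the number of a's (p+k) ≠ number of b's (p).
The proof incorrectly doubts what is actually a valid contradiction.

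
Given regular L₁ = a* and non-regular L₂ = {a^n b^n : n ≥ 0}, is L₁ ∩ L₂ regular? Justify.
Yes — L₁ ∩ L₂ is regular.

A string of a* contains no b's, and the only string of {a^n b^n} with no b's is ε (n = 0). So L₁ ∩ L₂ = {ε}, a finite language, which is regular.

Note that the bare facts "L₁ regular, L₂ non-regular" do not settle the question by themselves: the closure of regular languages under ∪, ∩, complement and difference applies only when BOTH operands are regular. With a non-regular operand the result can come out regular or non-regular depending on the specific languages, so one has to work out L₁ ∩ L₂ for this particular pair, as above.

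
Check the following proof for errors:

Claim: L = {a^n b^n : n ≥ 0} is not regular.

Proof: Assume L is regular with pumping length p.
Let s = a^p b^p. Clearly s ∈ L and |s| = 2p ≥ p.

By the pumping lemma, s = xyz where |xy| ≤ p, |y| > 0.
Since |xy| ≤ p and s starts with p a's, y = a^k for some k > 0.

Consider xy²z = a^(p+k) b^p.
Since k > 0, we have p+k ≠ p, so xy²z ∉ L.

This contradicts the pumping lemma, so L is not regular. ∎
The proof is correct.

This proof is valid because:
1. The string s = a^p b^p is correctly in L
2. The decomposition analysis is correct: y must consist only of a's
3. The contradiction is valid: pumping increases a's but not b's
4. The conclusion follows logically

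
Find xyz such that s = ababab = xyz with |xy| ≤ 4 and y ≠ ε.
x = 'ab', y = 'ab', z = 'ab'

For s = ababab and p = 4, one valid decomposition is:
- x = 'ab' (length 2)
- y = 'ab' (length 2)
- z = 'ab' (length 2)

Verification:
- xyz = 'ab' + 'ab' + 'ab' = ababab ✓
- |xy| = 4 ≤ 4 ✓
- |y| = 2 > 0 ✓

All pumping lemma constraints are satisfied.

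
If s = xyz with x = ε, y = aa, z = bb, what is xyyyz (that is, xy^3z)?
aaaaaabb

Given x = '', y = 'aa', z = 'bb' and i = 3:

xy^3z = x + y·y·...·y (3 times) + z
       = '' + 'aa'^3 + 'bb'
       = '' + 'aaaaaa' + 'bb'
       = 'aaaaaabb'

The pumped string is 'aaaaaabb' with length 8.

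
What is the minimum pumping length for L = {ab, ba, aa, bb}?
p = 3

For a finite language L, the pumping lemma holds vacuously if p > max|s| for s ∈ L.

The longest string in L = {ab, ba, aa, bb} has length 2.
If p = 3, then no string s ∈ L has |s| ≥ p, so the condition is vacuously true.

The minimum pumping length is p = 3.

Why no smaller p works: for any p ≤ 2, the longest string s ∈ L has |s| = 2 ≥ p, so it would
have to be pumpable; but pumping up (i = 2, 3, ...) produces ever longer strings, which cannot all lie in the
finite language L. So the pumping property fails for every p ≤ 2.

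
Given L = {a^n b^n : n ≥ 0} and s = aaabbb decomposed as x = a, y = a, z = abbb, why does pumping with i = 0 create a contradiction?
xy⁰z = aabbb ∉ L

Pumping with i = 0 replaces y = a by y⁰ = ε:
- Original: s = xyz = aaabbb; aaabbb = a^3 b^3 has equal counts (3 = 3), so it is in L
- Pumped: xy⁰z = a · ε · abbb = aabbb
- aabbb has 2 a's and 3 b's; 2 ≠ 3, so it is not in L

The pumping lemma would require xy⁰z ∈ L, so this decomposition yields a contradiction.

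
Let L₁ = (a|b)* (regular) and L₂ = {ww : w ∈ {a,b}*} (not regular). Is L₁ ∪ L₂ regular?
Yes — L₁ ∪ L₂ is regular.

{ww} ⊆ (a|b)*, so L₁ ∪ L₂ = (a|b)*, which is regular.

Note that the bare facts "L₁ regular, L₂ non-regular" do not settle the question by themselves: the closure of regular languages under ∪, ∩, complement and difference applies only when BOTH operands are regular. With a non-regular operand the result can come out regular or non-regular depending on the specific languages, so one has to work out L₁ ∪ L₂ for this particular pair, as above.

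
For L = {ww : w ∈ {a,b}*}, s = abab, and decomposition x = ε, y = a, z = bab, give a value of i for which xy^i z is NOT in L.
i = 2

xy²z = ε · aa · bab = aabab; aabab has odd length 5, so it cannot be written as ww and is not in L.
(Other choices also work, e.g. i = 0, 3; only i = 1 is guaranteed to stay in L since xy¹z = s.)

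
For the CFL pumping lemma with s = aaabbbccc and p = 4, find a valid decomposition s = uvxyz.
u='aa', v='a', x='bb', y='b', z='ccc'

For s = aaabbbccc with pumping length p = 4:

One valid decomposition:
- u = 'aa'
- v = 'a'
- x = 'bb'
- y = 'b'
- z = 'ccc'

Verification:
- uvxyz = 'aa' + 'a' + 'bb' + 'b' + 'ccc' = aaabbbccc ✓
- |vxy| = |'abbb'| = 4 ≤ 4 ✓
- |vy| = |'ab'| = 2 > 0 ✓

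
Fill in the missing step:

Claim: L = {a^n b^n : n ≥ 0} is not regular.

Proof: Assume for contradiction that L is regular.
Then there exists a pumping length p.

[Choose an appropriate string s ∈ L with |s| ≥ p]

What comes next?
s = a^p b^p

This string is in L (has equal a's and b's) and has length 2p ≥ p.
Any decomposition xyz with |xy| ≤ p means y consists only of a's,
so pumping will unbalance the counts.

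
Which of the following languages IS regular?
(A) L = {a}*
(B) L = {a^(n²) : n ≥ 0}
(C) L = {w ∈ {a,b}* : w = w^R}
(A) {a}*

(A) L = {a}* is regular.

This can be recognized by a finite automaton (DFA/NFA).
Regular expressions like {a}* define regular languages.

The other choices are not regular:
- {w ∈ {a,b}* : w = w^R}: After pumping, the string is no longer symmetric
- {a^(n²) : n ≥ 0}: After pumping, length is no longer a perfect square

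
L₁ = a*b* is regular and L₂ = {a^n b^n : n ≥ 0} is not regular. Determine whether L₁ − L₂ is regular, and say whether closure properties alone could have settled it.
No — L₁ − L₂ is not regular.

a*b* − {a^n b^n} = {a^n b^m : n ≠ m}. If this were regular, then its complement intersected with a*b*, namely {a^n b^n : n ≥ 0}, would be regular too (closure under complement and intersection) — contradiction. So L₁ − L₂ is not regular.

Note that the bare facts "L₁ regular, L₂ non-regular" do not settle the question by themselves: the closure of regular languages under ∪, ∩, complement and difference applies only when BOTH operands are regular. With a non-regular operand the result can come out regular or non-regular depending on the specific languages, so one has to work out L₁ − L₂ for this particular pair, as above.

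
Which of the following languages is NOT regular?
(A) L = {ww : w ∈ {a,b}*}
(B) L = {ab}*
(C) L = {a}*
(A) {ww : w ∈ {a,b}*}

(A) L = {ww : w ∈ {a,b}*} is NOT regular.

The pumping lemma can be used to prove this:
After pumping, the two halves no longer match

The other languages are regular because they can be recognized by finite automata.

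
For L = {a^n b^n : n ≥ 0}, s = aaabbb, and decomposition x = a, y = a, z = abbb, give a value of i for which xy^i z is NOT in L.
i = 2

xy²z = a · aa · abbb = aaaabbb; aaaabbb has 4 a's and 3 b's; 4 ≠ 3, so it is not in L.
(Other choices also work, e.g. i = 0, 3; only i = 1 is guaranteed to stay in L since xy¹z = s.)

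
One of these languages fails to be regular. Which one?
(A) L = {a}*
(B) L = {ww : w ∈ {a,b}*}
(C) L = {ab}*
(B) {ww : w ∈ {a,b}*}

(B) L = {ww : w ∈ {a,b}*} is NOT regular.

The pumping lemma can be used to prove this:
After pumping, the two halves no longer match

The other languages are regular because they can be recognized by finite automata.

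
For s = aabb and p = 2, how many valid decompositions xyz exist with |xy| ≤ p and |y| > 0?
3

For s = 'aabb' with pumping length p = 2:

Constraints: |xy| ≤ 2, |y| > 0

Valid decompositions (|xy| ≤ p, |y| ≥ 1):
  • x='', y='a', z='abb'
  • x='a', y='a', z='bb'
  • x='', y='aa', z='bb'

Total count: 3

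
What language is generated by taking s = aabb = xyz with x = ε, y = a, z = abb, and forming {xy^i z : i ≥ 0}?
{xy^i z : i ≥ 0} = {a^(i+1) b^2 : i ≥ 0} = {abb, aabb, aaabb, ...}

With x = ε, y = a, z = abb: Starting with aabb and pumping the first 'a' (z = abb keeps the second 'a'), we get strings with i+1 a's followed by 2 b's for i = 0, 1, 2, ...; note bb is not produced because z always contributes one a.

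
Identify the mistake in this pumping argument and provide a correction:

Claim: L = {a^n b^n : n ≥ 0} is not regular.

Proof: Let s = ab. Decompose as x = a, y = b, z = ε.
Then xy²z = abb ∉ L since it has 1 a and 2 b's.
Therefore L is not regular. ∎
Error: The string s = ab might be shorter than the pumping length p.

Correction: Choose s = a^p b^p to ensure |s| ≥ p. Also, the decomposition is wrong: with |xy| ≤ p, y cannot include b's when s starts with p a's.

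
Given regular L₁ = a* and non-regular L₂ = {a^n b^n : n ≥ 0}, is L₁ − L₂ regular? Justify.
Yes — L₁ − L₂ is regular.

The only string of a* that lies in {a^n b^n} is ε, so L₁ − L₂ = a* − {ε} = a⁺ = aa*, which is regular.

Note that the bare facts "L₁ regular, L₂ non-regular" do not settle the question by themselves: the closure of regular languages under ∪, ∩, complement and difference applies only when BOTH operands are regular. With a non-regular operand the result can come out regular or non-regular depending on the specific languages, so one has to work out L₁ − L₂ for this particular pair, as above.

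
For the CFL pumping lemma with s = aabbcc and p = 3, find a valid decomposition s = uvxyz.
u='aa', v='b', x='b', y='c', z='c'

For s = aabbcc with pumping length p = 3:

One valid decomposition:
- u = 'aa'
- v = 'b'
- x = 'b'
- y = 'c'
- z = 'c'

Verification:
- uvxyz = 'aa' + 'b' + 'b' + 'c' + 'c' = aabbcc ✓
- |vxy| = |'bbc'| = 3 ≤ 3 ✓
- |vy| = |'bc'| = 2 > 0 ✓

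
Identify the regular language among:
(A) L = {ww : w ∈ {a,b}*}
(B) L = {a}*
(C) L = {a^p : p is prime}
(B) {a}*

(B) L = {a}* is regular.

This can be recognized by a finite automaton (DFA/NFA).
Regular expressions like {a}* define regular languages.

The other choices are not regular:
- {a^p : p is prime}: After pumping, the length becomes composite
- {ww : w ∈ {a,b}*}: After pumping, the two halves no longer match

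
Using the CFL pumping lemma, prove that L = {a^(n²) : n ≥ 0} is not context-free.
Assume for contradiction that L is context-free, and let p ≥ 1 be the pumping length given by the pumping lemma for CFLs.
Choose s = a^(p²). Then s ∈ L and |s| = p² ≥ p.
By the CFL pumping lemma, s = uvxyz for some u, v, x, y, z with |vxy| ≤ p, |vy| ≥ 1, and uv^i xy^i z ∈ L for every i ≥ 0.
All symbols are a's, so only lengths matter: let k = |vy|, with 1 ≤ k ≤ |vxy| ≤ p.

Take i = 2: |uv²xy²z| = p² + k, and p² < p² + k ≤ p² + p < (p + 1)².
So the length lies strictly between consecutive squares and is not a perfect square; uv²xy²z ∉ L.

This contradicts the CFL pumping lemma, which requires uv^i xy^i z ∈ L for all i ≥ 0.
Hence L = {a^(n²) : n ≥ 0} is not context-free. ∎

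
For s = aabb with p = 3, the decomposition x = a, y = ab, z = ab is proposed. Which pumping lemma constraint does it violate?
Violated: xyz = s

The decomposition x = a, y = ab, z = ab for s = aabb with p = 3
violates the constraint: xyz = s

xyz = 'a' + 'ab' + 'ab' = 'aabab' ≠ 'aabb' = s. The decomposition doesn't reconstruct s.

Pumping lemma constraints:
1. xyz = s (decomposition is valid)
2. |xy| ≤ p
3. |y| > 0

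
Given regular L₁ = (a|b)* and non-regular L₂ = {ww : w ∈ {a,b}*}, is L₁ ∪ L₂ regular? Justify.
Yes — L₁ ∪ L₂ is regular.

{ww} ⊆ (a|b)*, so L₁ ∪ L₂ = (a|b)*, which is regular.

Note that the bare facts "L₁ regular, L₂ non-regular" do not settle the question by themselves: the closure of regular languages under ∪, ∩, complement and difference applies only when BOTH operands are regular. With a non-regular operand the result can come out regular or non-regular depending on the specific languages, so one has to work out L₁ ∪ L₂ for this particular pair, as above.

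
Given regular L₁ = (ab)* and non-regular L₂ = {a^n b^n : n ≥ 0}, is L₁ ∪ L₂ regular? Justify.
No — L₁ ∪ L₂ is not regular.

Let U = (ab)* ∪ {a^n b^n}. If U were regular, then U ∩ aa*bb* would be regular (closure under intersection with a regular language). But (ab)* ∩ aa*bb* = {ab} and {a^n b^n} ∩ aa*bb* = {a^n b^n : n ≥ 1}, so U ∩ aa*bb* = {a^n b^n : n ≥ 1}, which is not regular. Hence U is not regular.

Note that the bare facts "L₁ regular, L₂ non-regular" do not settle the question by themselves: the closure of regular languages under ∪, ∩, complement and difference applies only when BOTH operands are regular. With a non-regular operand the result can come out regular or non-regular depending on the specific languages, so one has to work out L₁ ∪ L₂ for this particular pair, as above.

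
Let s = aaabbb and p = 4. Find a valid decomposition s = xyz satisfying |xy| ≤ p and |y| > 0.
x = 'a', y = 'aa', z = 'bbb'

For s = aaabbb and p = 4, one valid decomposition is:
- x = 'a' (length 1)
- y = 'aa' (length 2)
- z = 'bbb' (length 3)

Verification:
- xyz = 'a' + 'aa' + 'bbb' = aaabbb ✓
- |xy| = 3 ≤ 4 ✓
- |y| = 2 > 0 ✓

All pumping lemma constraints are satisfied.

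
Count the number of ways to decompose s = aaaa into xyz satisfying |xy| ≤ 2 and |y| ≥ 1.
3

For s = 'aaaa' with pumping length p = 2:

Constraints: |xy| ≤ 2, |y| > 0

Valid decompositions (|xy| ≤ p, |y| ≥ 1):
  • x='', y='a', z='aaa'
  • x='a', y='a', z='aa'
  • x='', y='aa', z='aa'

Total count: 3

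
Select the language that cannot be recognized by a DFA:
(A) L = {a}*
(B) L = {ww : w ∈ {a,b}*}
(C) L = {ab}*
(B) {ww : w ∈ {a,b}*}

(B) L = {ww : w ∈ {a,b}*} is NOT regular.

The pumping lemma can be used to prove this:
After pumping, the two halves no longer match

The other languages are regular because they can be recognized by finite automata.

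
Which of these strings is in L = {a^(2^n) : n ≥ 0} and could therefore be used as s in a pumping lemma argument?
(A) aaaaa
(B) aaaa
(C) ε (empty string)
(B) aaaa

The pumping lemma is applied to a string s that lies in L, so first check membership of each option:
- (A) aaaaa has length 5, strictly between 2^2 = 4 and 2^3 = 8, so it is not in L ✗
- (B) aaaa has length 4 = 2^2, so it is in L ✓
- (C) ε has length 0, which is not a power of 2, so it is not in L ✗

Only (B) aaaa is in L, so it is the only candidate that could play the role of s.
(In a complete proof one picks s in terms of the pumping length p so that |s| ≥ p is guaranteed; a fixed string like aaaa illustrates the shape of such an s.)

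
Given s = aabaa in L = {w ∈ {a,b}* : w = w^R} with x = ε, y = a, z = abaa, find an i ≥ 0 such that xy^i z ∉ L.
i = 2

xy²z = ε · aa · abaa = aaabaa; aaabaa reversed is aabaaa ≠ aaabaa, so it is not a palindrome and is not in L.
(Other choices also work, e.g. i = 0, 3; only i = 1 is guaranteed to stay in L since xy¹z = s.)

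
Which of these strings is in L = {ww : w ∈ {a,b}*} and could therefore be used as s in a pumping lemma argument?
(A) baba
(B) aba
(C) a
(A) baba

The pumping lemma is applied to a string s that lies in L, so first check membership of each option:
- (A) baba splits into halves ba · ba, which are equal, so it is in L (w = ba) ✓
- (B) aba has odd length 3, so it cannot be written as ww and is not in L ✗
- (C) a has odd length 1, so it cannot be written as ww and is not in L ✗

Only (A) baba is in L, so it is the only candidate that could play the role of s.
(In a complete proof one picks s in terms of the pumping length p so that |s| ≥ p is guaranteed; a fixed string like baba illustrates the shape of such an s.)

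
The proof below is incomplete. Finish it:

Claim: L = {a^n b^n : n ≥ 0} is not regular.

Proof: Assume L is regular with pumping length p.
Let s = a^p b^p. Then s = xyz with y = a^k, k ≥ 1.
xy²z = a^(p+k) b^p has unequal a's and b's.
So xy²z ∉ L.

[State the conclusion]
This contradicts the pumping lemma for regular languages,
which guarantees xy^i z ∈ L for all i ≥ 0.

Since our assumption that L is regular leads to a contradiction,
we conclude that L = {a^n b^n : n ≥ 0} is NOT regular. ∎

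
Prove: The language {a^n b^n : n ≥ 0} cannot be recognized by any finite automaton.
Assume for contradiction that L is regular, and let p ≥ 1 be the pumping length given by the pumping lemma.
Choose s = a^p b^p. Then s ∈ L and |s| = 2p ≥ p.
By the pumping lemma, s = xyz for some x, y, z with |xy| ≤ p, |y| ≥ 1, and xy^i z ∈ L for every i ≥ 0.
Since |xy| ≤ p and the first p symbols of s are all a's, we must have y = a^k for some k with 1 ≤ k ≤ p.

Take i = 0: xy⁰z = a^(p − k) b^p.
This string has p − k a's but p b's, and p − k < p because k ≥ 1. So xy⁰z ∉ L.

This contradicts the pumping lemma, which requires xy^i z ∈ L for all i ≥ 0.
Hence L = {a^n b^n : n ≥ 0} is not regular. ∎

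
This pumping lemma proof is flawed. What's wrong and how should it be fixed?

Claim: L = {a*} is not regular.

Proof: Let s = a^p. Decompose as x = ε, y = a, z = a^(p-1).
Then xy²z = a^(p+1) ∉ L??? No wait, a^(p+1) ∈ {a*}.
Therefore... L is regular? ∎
Error: The proof attempts to show a*  is not regular, but a* IS regular!

Correction: a* is a regular language (recognized by a simple DFA with one accepting state and self-loop on 'a'). The pumping lemma can only prove non-regularity, not regularity. For regular languages, pumping always works.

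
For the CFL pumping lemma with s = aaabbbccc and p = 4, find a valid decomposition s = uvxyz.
u='aa', v='a', x='bb', y='b', z='ccc'

For s = aaabbbccc with pumping length p = 4:

One valid decomposition:
- u = 'aa'
- v = 'a'
- x = 'bb'
- y = 'b'
- z = 'ccc'

Verification:
- uvxyz = 'aa' + 'a' + 'bb' + 'b' + 'ccc' = aaabbbccc ✓
- |vxy| = |'abbb'| = 4 ≤ 4 ✓
- |vy| = |'ab'| = 2 > 0 ✓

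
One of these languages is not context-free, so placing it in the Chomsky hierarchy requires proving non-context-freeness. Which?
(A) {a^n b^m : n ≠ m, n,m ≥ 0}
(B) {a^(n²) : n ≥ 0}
(B) {a^(n²) : n ≥ 0}

(B) {a^(n²) : n ≥ 0} requires the CFL pumping lemma.

- {a^n b^m : n ≠ m, n,m ≥ 0} is context-free (but not regular)
  • Can be shown non-regular with the regular pumping lemma
  • After pumping a's, we can make n = m

- {a^(n²) : n ≥ 0} is NOT context-free
  • Requires the CFL pumping lemma to prove
  • Gaps between squares grow unboundedly

The CFL pumping lemma is "stronger" in that it can prove non-membership
in the larger class of context-free languages.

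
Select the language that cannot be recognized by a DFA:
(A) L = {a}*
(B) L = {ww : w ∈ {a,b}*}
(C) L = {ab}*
(B) {ww : w ∈ {a,b}*}

(B) L = {ww : w ∈ {a,b}*} is NOT regular.

The pumping lemma can be used to prove this:
After pumping, the two halves no longer match

The other languages are regular because they can be recognized by finite automata.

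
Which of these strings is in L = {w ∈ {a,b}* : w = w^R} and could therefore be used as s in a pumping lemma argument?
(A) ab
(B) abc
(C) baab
(C) baab

The pumping lemma is applied to a string s that lies in L, so first check membership of each option:
- (A) ab reversed is ba ≠ ab, so it is not a palindrome and is not in L ✗
- (B) abc reversed is cba ≠ abc, so it is not a palindrome and is not in L ✗
- (C) baab reversed is baab, the same string, so it is a palindrome and is in L ✓

Only (C) baab is in L, so it is the only candidate that could play the role of s.
(In a complete proof one picks s in terms of the pumping length p so that |s| ≥ p is guaranteed; a fixed string like baab illustrates the shape of such an s.)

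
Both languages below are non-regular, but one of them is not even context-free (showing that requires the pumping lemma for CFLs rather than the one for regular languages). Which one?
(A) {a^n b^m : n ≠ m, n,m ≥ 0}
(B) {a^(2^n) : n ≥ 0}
(B) {a^(2^n) : n ≥ 0}

(B) {a^(2^n) : n ≥ 0} requires the CFL pumping lemma.

- {a^n b^m : n ≠ m, n,m ≥ 0} is context-free (but not regular)
  • Can be shown non-regular with the regular pumping lemma
  • After pumping a's, we can make n = m

- {a^(2^n) : n ≥ 0} is NOT context-free
  • Requires the CFL pumping lemma to prove
  • Gaps between powers of 2 grow exponentially

The CFL pumping lemma is "stronger" in that it can prove non-membership
in the larger class of context-free languages.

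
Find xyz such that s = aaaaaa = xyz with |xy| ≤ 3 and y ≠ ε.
x = 'a', y = 'a', z = 'aaaa'

For s = aaaaaa and p = 3, one valid decomposition is:
- x = 'a' (length 1)
- y = 'a' (length 1)
- z = 'aaaa' (length 4)

Verification:
- xyz = 'a' + 'a' + 'aaaa' = aaaaaa ✓
- |xy| = 2 ≤ 3 ✓
- |y| = 1 > 0 ✓

All pumping lemma constraints are satisfied.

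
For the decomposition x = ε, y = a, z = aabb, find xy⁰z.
aabb

Given x = '', y = 'a', z = 'aabb' and i = 0:

xy^0z = x + y·y·...·y (0 times) + z
       = '' + 'a'^0 + 'aabb'
       = '' + '' + 'aabb'
       = 'aabb'

The pumped string is 'aabb' with length 4.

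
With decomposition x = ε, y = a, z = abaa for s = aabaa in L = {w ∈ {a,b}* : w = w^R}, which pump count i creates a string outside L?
i = 0

xy⁰z = ε · ε · abaa = abaa; abaa reversed is aaba ≠ abaa, so it is not a palindrome and is not in L.
(Other choices also work, e.g. i = 2, 3; only i = 1 is guaranteed to stay in L since xy¹z = s.)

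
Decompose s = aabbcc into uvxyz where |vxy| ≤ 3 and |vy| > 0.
u='aa', v='b', x='b', y='c', z='c'

For s = aabbcc with pumping length p = 3:

One valid decomposition:
- u = 'aa'
- v = 'b'
- x = 'b'
- y = 'c'
- z = 'c'

Verification:
- uvxyz = 'aa' + 'b' + 'b' + 'c' + 'c' = aabbcc ✓
- |vxy| = |'bbc'| = 3 ≤ 3 ✓
- |vy| = |'bc'| = 2 > 0 ✓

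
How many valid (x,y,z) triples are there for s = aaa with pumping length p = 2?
3

For s = 'aaa' with pumping length p = 2:

Constraints: |xy| ≤ 2, |y| > 0

Valid decompositions (|xy| ≤ p, |y| ≥ 1):
  • x='', y='a', z='aa'
  • x='a', y='a', z='a'
  • x='', y='aa', z='a'

Total count: 3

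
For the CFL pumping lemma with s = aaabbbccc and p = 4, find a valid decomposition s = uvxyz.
u='aa', v='a', x='bb', y='b', z='ccc'

For s = aaabbbccc with pumping length p = 4:

One valid decomposition:
- u = 'aa'
- v = 'a'
- x = 'bb'
- y = 'b'
- z = 'ccc'

Verification:
- uvxyz = 'aa' + 'a' + 'bb' + 'b' + 'ccc' = aaabbbccc ✓
- |vxy| = |'abbb'| = 4 ≤ 4 ✓
- |vy| = |'ab'| = 2 > 0 ✓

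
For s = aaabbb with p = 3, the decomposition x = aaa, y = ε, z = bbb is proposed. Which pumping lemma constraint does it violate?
Violated: |y| > 0

The decomposition x = aaa, y = ε, z = bbb for s = aaabbb with p = 3
violates the constraint: |y| > 0

|y| = 0, but the pumping lemma requires |y| > 0 (y must be non-empty).

Pumping lemma constraints:
1. xyz = s (decomposition is valid)
2. |xy| ≤ p
3. |y| > 0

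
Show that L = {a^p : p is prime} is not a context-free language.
Assume for contradiction that L is context-free, and let p ≥ 1 be the pumping length given by the pumping lemma for CFLs.
Choose a prime q with q ≥ p and let s = a^q. Then s ∈ L and |s| = q ≥ p.
By the CFL pumping lemma, s = uvxyz for some u, v, x, y, z with |vxy| ≤ p, |vy| ≥ 1, and uv^i xy^i z ∈ L for every i ≥ 0.
All symbols are a's, so only lengths matter: let k = |vy|, with 1 ≤ k ≤ p. Then |uv^i xy^i z| = q + (i − 1)k.

Take i = q + 1: the length is q + qk = q(k + 1).
Both factors satisfy q ≥ 2 and k + 1 ≥ 2, so q(k + 1) is composite and uv^(q+1) xy^(q+1) z ∉ L.

This contradicts the CFL pumping lemma, which requires uv^i xy^i z ∈ L for all i ≥ 0.
Hence L = {a^p : p is prime} is not context-free. ∎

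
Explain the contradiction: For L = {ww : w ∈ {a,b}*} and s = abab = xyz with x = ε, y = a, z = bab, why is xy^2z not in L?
xy²z = aabab ∉ L

Pumping with i = 2 replaces y = a by y² = aa:
- Original: s = xyz = abab; abab splits into halves ab · ab, which are equal, so it is in L (w = ab)
- Pumped: xy²z = ε · aa · bab = aabab
- aabab has odd length 5, so it cannot be written as ww and is not in L

The pumping lemma would require xy²z ∈ L, so this decomposition yields a contradiction.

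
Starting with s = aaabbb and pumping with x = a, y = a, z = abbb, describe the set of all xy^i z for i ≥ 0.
{xy^i z : i ≥ 0} = {a^(2+i) b^3 : i ≥ 0} = {aabbb, aaabbb, aaaabbb, ...}

With x = a, y = a, z = abbb: Starting with aaabbb and pumping the second 'a', we get strings with 2+i a's followed by 3 b's for i = 0, 1, 2, ...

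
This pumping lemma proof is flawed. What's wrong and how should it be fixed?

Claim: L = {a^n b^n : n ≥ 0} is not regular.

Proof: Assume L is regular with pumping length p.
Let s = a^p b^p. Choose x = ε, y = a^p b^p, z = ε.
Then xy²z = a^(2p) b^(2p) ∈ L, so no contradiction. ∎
Error: The decomposition violates |xy| ≤ p. With y = a^p b^p, |xy| = |y| = 2p > p. (The proof also miscomputes xy²z, which would be a^p b^p a^p b^p rather than a^(2p) b^(2p), and it wrongly treats one harmless decomposition as settling the matter — the prover does not get to choose the decomposition.)

Correction: The pumping lemma requires |xy| ≤ p, and the argument must handle every decomposition satisfying |xy| ≤ p, |y| ≥ 1. Since s starts with p a's, any such y consists only of a's, say y = a^k with k ≥ 1. Then xy²z = a^(p+k) b^p has unequal numbers of a's and b's, so xy²z ∉ L — the required contradiction.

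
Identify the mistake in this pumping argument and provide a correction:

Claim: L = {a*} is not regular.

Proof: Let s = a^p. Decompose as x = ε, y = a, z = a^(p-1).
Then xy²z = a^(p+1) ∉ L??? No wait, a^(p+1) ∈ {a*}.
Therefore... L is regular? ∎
Error: The proof attempts to show a*  is not regular, but a* IS regular!

Correction: a* is a regular language (recognized by a simple DFA with one accepting state and self-loop on 'a'). The pumping lemma can only prove non-regularity, not regularity. For regular languages, pumping always works.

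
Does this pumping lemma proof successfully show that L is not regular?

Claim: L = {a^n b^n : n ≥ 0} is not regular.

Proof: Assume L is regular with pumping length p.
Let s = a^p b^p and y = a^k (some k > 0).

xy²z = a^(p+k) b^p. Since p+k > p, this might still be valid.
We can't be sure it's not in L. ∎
The proof is INCORRECT.

Error: The conclusion is wrong.
xy²z = a^(p+k) b^p is definitely NOT in L because the number of a's (p+k) ≠ number of b's (p).
The proof incorrectly doubts what is actually a valid contradiction.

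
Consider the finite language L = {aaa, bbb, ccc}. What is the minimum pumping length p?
p = 4

For a finite language L, the pumping lemma holds vacuously if p > max|s| for s ∈ L.

The longest string in L = {aaa, bbb, ccc} has length 3.
If p = 4, then no string s ∈ L has |s| ≥ p, so the condition is vacuously true.

The minimum pumping length is p = 4.

Why no smaller p works: for any p ≤ 3, the longest string s ∈ L has |s| = 3 ≥ p, so it would
have to be pumpable; but pumping up (i = 2, 3, ...) produces ever longer strings, which cannot all lie in the
finite language L. So the pumping property fails for every p ≤ 3.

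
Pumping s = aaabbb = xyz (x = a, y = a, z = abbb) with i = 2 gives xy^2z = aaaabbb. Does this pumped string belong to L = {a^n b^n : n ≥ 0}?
No

xy²z = a · aa · abbb = aaaabbb.
aaaabbb has 4 a's and 3 b's; 4 ≠ 3, so it is not in L.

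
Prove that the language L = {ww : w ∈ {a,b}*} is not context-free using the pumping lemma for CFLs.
Assume for contradiction that L is context-free, and let p ≥ 1 be the pumping length given by the pumping lemma for CFLs.
Choose s = a^p b^p a^p b^p. Then s ∈ L (take w = a^p b^p) and |s| = 4p ≥ p.
By the CFL pumping lemma, s = uvxyz for some u, v, x, y, z with |vxy| ≤ p, |vy| ≥ 1, and uv^i xy^i z ∈ L for every i ≥ 0.

Write s as four blocks A₁ B₁ A₂ B₂ with A₁ = A₂ = a^p and B₁ = B₂ = b^p. Since |vxy| ≤ p, the window vxy lies inside at most two adjacent blocks. Take i = 0 and let t = uxz, so |t| = 4p − |vy| with 1 ≤ |vy| ≤ p. If |t| is odd, t ∉ L immediately, so assume |vy| is even (hence |vy| ≥ 2) and |t|/2 = 2p − |vy|/2, which satisfies p ≤ |t|/2 ≤ 2p − 1.

Case 1 (vxy inside A₁B₁): t = a^(p−j) b^(p−l) a^p b^p with j + l = |vy|. The second half of t has length < 2p, so it is a suffix of the trailing a^p b^p and ends in b; the first half is a^(p−j) b^(p−l) a^((j+l)/2), which ends in a because (j+l)/2 ≥ 1. The halves differ, so t ∉ L.

Case 2 (vxy inside B₁A₂, straddling the middle): t = a^p b^(p−j) a^(p−l) b^p with j + l = |vy|. If t = ww, then w is a prefix of t of length ≥ p, so w begins with a^p; and w is a suffix of t of length ≥ p, so w ends with b^p. That forces |w| ≥ 2p, contradicting |w| = |t|/2 ≤ 2p − 1. So t ∉ L.

Case 3 (vxy inside A₂B₂): t = a^p b^p a^(p−j) b^(p−l) with j + l = |vy|. The first half of t is a prefix of a^p b^p, so it begins with a; the second half is b^((j+l)/2) a^(p−j) b^(p−l), which begins with b. The halves differ, so t ∉ L.

In every case uv⁰xy⁰z = uxz ∉ L.

This contradicts the CFL pumping lemma, which requires uv^i xy^i z ∈ L for all i ≥ 0.
Hence L = {ww : w ∈ {a,b}*} is not context-free. ∎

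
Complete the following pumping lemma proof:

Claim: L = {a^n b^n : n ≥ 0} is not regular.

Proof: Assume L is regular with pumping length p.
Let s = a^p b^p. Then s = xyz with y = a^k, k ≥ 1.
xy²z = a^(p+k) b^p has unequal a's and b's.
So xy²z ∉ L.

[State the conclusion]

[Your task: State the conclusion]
This contradicts the pumping lemma for regular languages,
which guarantees xy^i z ∈ L for all i ≥ 0.

Since our assumption that L is regular leads to a contradiction,
we conclude that L = {a^n b^n : n ≥ 0} is NOT regular. ∎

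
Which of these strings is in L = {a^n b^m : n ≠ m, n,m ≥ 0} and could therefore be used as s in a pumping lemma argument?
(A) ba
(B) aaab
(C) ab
(B) aaab

The pumping lemma is applied to a string s that lies in L, so first check membership of each option:
- (A) ba has an a after a b, so it is not of the form a^n b^m and is not in L ✗
- (B) aaab = a^3 b^1 with 3 ≠ 1, so it is in L ✓
- (C) ab = a^1 b^1 has n = m = 1, so it is not in L ✗

Only (B) aaab is in L, so it is the only candidate that could play the role of s.
(In a complete proof one picks s in terms of the pumping length p so that |s| ≥ p is guaranteed; a fixed string like aaab illustrates the shape of such an s.)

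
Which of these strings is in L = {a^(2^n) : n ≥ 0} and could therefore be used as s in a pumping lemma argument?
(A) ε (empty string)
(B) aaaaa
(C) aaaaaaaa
(C) aaaaaaaa

The pumping lemma is applied to a string s that lies in L, so first check membership of each option:
- (A) ε has length 0, which is not a power of 2, so it is not in L ✗
- (B) aaaaa has length 5, strictly between 2^2 = 4 and 2^3 = 8, so it is not in L ✗
- (C) aaaaaaaa has length 8 = 2^3, so it is in L ✓

Only (C) aaaaaaaa is in L, so it is the only candidate that could play the role of s.
(In a complete proof one picks s in terms of the pumping length p so that |s| ≥ p is guaranteed; a fixed string like aaaaaaaa illustrates the shape of such an s.)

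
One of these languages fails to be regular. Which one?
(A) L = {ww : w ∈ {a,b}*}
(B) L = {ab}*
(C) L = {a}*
(A) {ww : w ∈ {a,b}*}

(A) L = {ww : w ∈ {a,b}*} is NOT regular.

The pumping lemma can be used to prove this:
After pumping, the two halves no longer match

The other languages are regular because they can be recognized by finite automata.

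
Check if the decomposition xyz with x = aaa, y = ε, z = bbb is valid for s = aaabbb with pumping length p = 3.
Violated: |y| > 0

The decomposition x = aaa, y = ε, z = bbb for s = aaabbb with p = 3
violates the constraint: |y| > 0

|y| = 0, but the pumping lemma requires |y| > 0 (y must be non-empty).

Pumping lemma constraints:
1. xyz = s (decomposition is valid)
2. |xy| ≤ p
3. |y| > 0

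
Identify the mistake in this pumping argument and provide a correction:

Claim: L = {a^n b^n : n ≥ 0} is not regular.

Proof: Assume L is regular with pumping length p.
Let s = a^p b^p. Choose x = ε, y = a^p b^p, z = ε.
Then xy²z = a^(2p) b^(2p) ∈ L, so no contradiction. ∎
Error: The decomposition violates |xy| ≤ p. With y = a^p b^p, |xy| = |y| = 2p > p. (The proof also miscomputes xy²z, which would be a^p b^p a^p b^p rather than a^(2p) b^(2p), and it wrongly treats one harmless decomposition as settling the matter — the prover does not get to choose the decomposition.)

Correction: The pumping lemma requires |xy| ≤ p, and the argument must handle every decomposition satisfying |xy| ≤ p, |y| ≥ 1. Since s starts with p a's, any such y consists only of a's, say y = a^k with k ≥ 1. Then xy²z = a^(p+k) b^p has unequal numbers of a's and b's, so xy²z ∉ L — the required contradiction.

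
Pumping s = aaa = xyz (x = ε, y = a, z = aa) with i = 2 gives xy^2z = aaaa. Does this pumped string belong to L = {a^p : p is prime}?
No

xy²z = ε · aa · aa = aaaa.
aaaa has length 4 = 2 × 2, which is not prime, so it is not in L.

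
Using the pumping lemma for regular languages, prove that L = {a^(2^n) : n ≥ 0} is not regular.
Assume for contradiction that L is regular, and let p ≥ 1 be the pumping length given by the pumping lemma.
Choose s = a^(2^p). Then s ∈ L and |s| = 2^p ≥ p.
By the pumping lemma, s = xyz for some x, y, z with |xy| ≤ p, |y| ≥ 1, and xy^i z ∈ L for every i ≥ 0.
Here y = a^k for some k with 1 ≤ k ≤ |xy| ≤ p, and p < 2^p.

Take i = 2: |xy²z| = 2^p + k.
Now 2^p < 2^p + k ≤ 2^p + p < 2^p + 2^p = 2^(p+1).
So |xy²z| lies strictly between the consecutive powers of two 2^p and 2^(p+1), hence is not a power of 2, and xy²z ∉ L.

This contradicts the pumping lemma, which requires xy^i z ∈ L for all i ≥ 0.
Hence L = {a^(2^n) : n ≥ 0} is not regular. ∎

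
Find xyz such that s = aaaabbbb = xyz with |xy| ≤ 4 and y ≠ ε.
x = 'a', y = 'aa', z = 'abbbb'

For s = aaaabbbb and p = 4, one valid decomposition is:
- x = 'a' (length 1)
- y = 'aa' (length 2)
- z = 'abbbb' (length 5)

Verification:
- xyz = 'a' + 'aa' + 'abbbb' = aaaabbbb ✓
- |xy| = 3 ≤ 4 ✓
- |y| = 2 > 0 ✓

All pumping lemma constraints are satisfied.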